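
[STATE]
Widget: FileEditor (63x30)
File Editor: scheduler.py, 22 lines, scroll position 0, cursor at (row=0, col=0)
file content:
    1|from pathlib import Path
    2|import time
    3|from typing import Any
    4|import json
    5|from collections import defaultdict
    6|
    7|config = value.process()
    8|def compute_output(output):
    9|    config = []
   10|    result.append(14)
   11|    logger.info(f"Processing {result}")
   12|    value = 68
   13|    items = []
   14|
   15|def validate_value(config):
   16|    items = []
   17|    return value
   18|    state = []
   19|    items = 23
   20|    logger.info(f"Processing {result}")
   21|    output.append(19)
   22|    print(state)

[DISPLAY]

█rom pathlib import Path                                      ▲
import time                                                   █
from typing import Any                                        ░
import json                                                   ░
from collections import defaultdict                           ░
                                                              ░
config = value.process()                                      ░
def compute_output(output):                                   ░
    config = []                                               ░
    result.append(14)                                         ░
    logger.info(f"Processing {result}")                       ░
    value = 68                                                ░
    items = []                                                ░
                                                              ░
def validate_value(config):                                   ░
    items = []                                                ░
    return value                                              ░
    state = []                                                ░
    items = 23                                                ░
    logger.info(f"Processing {result}")                       ░
    output.append(19)                                         ░
    print(state)                                              ░
                                                              ░
                                                              ░
                                                              ░
                                                              ░
                                                              ░
                                                              ░
                                                              ░
                                                              ▼


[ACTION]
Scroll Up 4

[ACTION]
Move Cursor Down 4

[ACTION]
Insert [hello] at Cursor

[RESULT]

from pathlib import Path                                      ▲
import time                                                   █
from typing import Any                                        ░
import json                                                   ░
hello█rom collections import defaultdict                      ░
                                                              ░
config = value.process()                                      ░
def compute_output(output):                                   ░
    config = []                                               ░
    result.append(14)                                         ░
    logger.info(f"Processing {result}")                       ░
    value = 68                                                ░
    items = []                                                ░
                                                              ░
def validate_value(config):                                   ░
    items = []                                                ░
    return value                                              ░
    state = []                                                ░
    items = 23                                                ░
    logger.info(f"Processing {result}")                       ░
    output.append(19)                                         ░
    print(state)                                              ░
                                                              ░
                                                              ░
                                                              ░
                                                              ░
                                                              ░
                                                              ░
                                                              ░
                                                              ▼


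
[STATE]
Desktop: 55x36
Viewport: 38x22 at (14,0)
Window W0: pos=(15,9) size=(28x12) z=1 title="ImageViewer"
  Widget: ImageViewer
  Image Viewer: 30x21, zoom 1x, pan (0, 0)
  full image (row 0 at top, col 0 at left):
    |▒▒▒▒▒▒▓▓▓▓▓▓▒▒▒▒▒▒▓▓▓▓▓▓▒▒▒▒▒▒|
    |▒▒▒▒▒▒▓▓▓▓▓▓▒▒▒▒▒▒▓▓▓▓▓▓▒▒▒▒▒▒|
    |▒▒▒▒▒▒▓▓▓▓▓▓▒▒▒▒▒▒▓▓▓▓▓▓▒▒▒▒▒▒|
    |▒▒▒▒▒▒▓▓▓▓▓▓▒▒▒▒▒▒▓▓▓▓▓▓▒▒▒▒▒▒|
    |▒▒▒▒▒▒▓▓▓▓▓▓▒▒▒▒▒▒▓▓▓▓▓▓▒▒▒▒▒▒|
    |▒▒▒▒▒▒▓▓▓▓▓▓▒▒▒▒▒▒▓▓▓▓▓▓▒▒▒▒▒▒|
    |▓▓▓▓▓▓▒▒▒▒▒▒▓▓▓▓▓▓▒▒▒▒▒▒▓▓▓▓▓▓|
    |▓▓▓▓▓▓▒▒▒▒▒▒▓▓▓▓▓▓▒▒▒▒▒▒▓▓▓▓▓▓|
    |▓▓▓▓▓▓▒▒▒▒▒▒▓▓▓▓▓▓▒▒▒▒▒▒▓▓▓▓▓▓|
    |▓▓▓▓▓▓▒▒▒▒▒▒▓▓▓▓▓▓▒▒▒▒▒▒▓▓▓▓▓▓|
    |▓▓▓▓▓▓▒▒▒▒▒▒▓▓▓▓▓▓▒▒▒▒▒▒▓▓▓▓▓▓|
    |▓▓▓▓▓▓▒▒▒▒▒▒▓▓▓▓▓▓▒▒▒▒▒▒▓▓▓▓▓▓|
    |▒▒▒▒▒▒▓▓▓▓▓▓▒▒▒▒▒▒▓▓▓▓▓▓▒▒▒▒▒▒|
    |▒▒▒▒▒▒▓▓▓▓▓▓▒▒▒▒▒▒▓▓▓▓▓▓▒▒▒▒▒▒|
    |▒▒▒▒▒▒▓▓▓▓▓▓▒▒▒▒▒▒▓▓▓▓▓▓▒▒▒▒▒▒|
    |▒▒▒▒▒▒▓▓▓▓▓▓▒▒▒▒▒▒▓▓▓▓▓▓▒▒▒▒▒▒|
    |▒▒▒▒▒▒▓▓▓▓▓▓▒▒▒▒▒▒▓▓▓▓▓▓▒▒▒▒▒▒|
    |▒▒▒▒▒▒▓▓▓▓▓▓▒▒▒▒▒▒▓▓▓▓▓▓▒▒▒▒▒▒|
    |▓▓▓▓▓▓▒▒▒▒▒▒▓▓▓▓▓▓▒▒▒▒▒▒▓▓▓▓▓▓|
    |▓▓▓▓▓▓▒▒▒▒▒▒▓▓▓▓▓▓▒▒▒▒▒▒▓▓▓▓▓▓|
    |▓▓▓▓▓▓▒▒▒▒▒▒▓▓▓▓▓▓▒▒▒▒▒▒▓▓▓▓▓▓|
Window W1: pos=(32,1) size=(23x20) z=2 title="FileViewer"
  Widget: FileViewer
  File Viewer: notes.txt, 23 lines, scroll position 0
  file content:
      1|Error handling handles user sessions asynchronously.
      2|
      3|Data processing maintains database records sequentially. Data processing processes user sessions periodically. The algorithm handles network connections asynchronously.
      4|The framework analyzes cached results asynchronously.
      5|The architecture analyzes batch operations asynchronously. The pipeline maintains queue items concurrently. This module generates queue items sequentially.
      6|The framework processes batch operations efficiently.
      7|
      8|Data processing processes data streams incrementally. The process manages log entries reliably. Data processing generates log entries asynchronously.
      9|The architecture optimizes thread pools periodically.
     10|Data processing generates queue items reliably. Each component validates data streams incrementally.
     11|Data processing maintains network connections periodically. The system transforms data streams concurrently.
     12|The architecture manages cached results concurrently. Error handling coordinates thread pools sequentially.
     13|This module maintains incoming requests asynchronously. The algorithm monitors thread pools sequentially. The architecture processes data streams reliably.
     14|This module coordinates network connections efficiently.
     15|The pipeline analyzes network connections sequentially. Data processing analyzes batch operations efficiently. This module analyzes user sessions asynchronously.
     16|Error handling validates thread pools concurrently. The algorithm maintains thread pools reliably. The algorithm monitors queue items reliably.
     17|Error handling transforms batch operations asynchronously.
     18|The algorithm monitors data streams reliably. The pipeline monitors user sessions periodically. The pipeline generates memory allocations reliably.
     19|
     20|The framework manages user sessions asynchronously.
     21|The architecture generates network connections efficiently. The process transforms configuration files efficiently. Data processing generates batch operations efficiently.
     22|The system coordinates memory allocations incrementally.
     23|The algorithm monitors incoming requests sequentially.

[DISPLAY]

                                      
                  ┏━━━━━━━━━━━━━━━━━━━
                  ┃ FileViewer        
                  ┠───────────────────
                  ┃Error handling hand
                  ┃                   
                  ┃Data processing mai
                  ┃The framework analy
                  ┃The architecture an
 ┏━━━━━━━━━━━━━━━━┃The framework proce
 ┃ ImageViewer    ┃                   
 ┠────────────────┃Data processing pro
 ┃▒▒▒▒▒▒▓▓▓▓▓▓▒▒▒▒┃The architecture op
 ┃▒▒▒▒▒▒▓▓▓▓▓▓▒▒▒▒┃Data processing gen
 ┃▒▒▒▒▒▒▓▓▓▓▓▓▒▒▒▒┃Data processing mai
 ┃▒▒▒▒▒▒▓▓▓▓▓▓▒▒▒▒┃The architecture ma
 ┃▒▒▒▒▒▒▓▓▓▓▓▓▒▒▒▒┃This module maintai
 ┃▒▒▒▒▒▒▓▓▓▓▓▓▒▒▒▒┃This module coordin
 ┃▓▓▓▓▓▓▒▒▒▒▒▒▓▓▓▓┃The pipeline analyz
 ┃▓▓▓▓▓▓▒▒▒▒▒▒▓▓▓▓┃Error handling vali
 ┗━━━━━━━━━━━━━━━━┗━━━━━━━━━━━━━━━━━━━
                                      


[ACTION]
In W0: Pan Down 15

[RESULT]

                                      
                  ┏━━━━━━━━━━━━━━━━━━━
                  ┃ FileViewer        
                  ┠───────────────────
                  ┃Error handling hand
                  ┃                   
                  ┃Data processing mai
                  ┃The framework analy
                  ┃The architecture an
 ┏━━━━━━━━━━━━━━━━┃The framework proce
 ┃ ImageViewer    ┃                   
 ┠────────────────┃Data processing pro
 ┃▒▒▒▒▒▒▓▓▓▓▓▓▒▒▒▒┃The architecture op
 ┃▒▒▒▒▒▒▓▓▓▓▓▓▒▒▒▒┃Data processing gen
 ┃▒▒▒▒▒▒▓▓▓▓▓▓▒▒▒▒┃Data processing mai
 ┃▓▓▓▓▓▓▒▒▒▒▒▒▓▓▓▓┃The architecture ma
 ┃▓▓▓▓▓▓▒▒▒▒▒▒▓▓▓▓┃This module maintai
 ┃▓▓▓▓▓▓▒▒▒▒▒▒▓▓▓▓┃This module coordin
 ┃                ┃The pipeline analyz
 ┃                ┃Error handling vali
 ┗━━━━━━━━━━━━━━━━┗━━━━━━━━━━━━━━━━━━━
                                      


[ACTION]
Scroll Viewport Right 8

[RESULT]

                                      
               ┏━━━━━━━━━━━━━━━━━━━━━┓
               ┃ FileViewer          ┃
               ┠─────────────────────┨
               ┃Error handling handl▲┃
               ┃                    █┃
               ┃Data processing main░┃
               ┃The framework analyz░┃
               ┃The architecture ana░┃
━━━━━━━━━━━━━━━┃The framework proces░┃
ImageViewer    ┃                    ░┃
───────────────┃Data processing proc░┃
▒▒▒▒▒▓▓▓▓▓▓▒▒▒▒┃The architecture opt░┃
▒▒▒▒▒▓▓▓▓▓▓▒▒▒▒┃Data processing gene░┃
▒▒▒▒▒▓▓▓▓▓▓▒▒▒▒┃Data processing main░┃
▓▓▓▓▓▒▒▒▒▒▒▓▓▓▓┃The architecture man░┃
▓▓▓▓▓▒▒▒▒▒▒▓▓▓▓┃This module maintain░┃
▓▓▓▓▓▒▒▒▒▒▒▓▓▓▓┃This module coordina░┃
               ┃The pipeline analyze░┃
               ┃Error handling valid▼┃
━━━━━━━━━━━━━━━┗━━━━━━━━━━━━━━━━━━━━━┛
                                      


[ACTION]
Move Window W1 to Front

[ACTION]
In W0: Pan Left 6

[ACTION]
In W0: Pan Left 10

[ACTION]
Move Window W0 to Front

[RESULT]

                                      
               ┏━━━━━━━━━━━━━━━━━━━━━┓
               ┃ FileViewer          ┃
               ┠─────────────────────┨
               ┃Error handling handl▲┃
               ┃                    █┃
               ┃Data processing main░┃
               ┃The framework analyz░┃
               ┃The architecture ana░┃
━━━━━━━━━━━━━━━━━━━━━━━━━┓ork proces░┃
ImageViewer              ┃          ░┃
─────────────────────────┨ssing proc░┃
▒▒▒▒▒▓▓▓▓▓▓▒▒▒▒▒▒▓▓▓▓▓▓▒▒┃ecture opt░┃
▒▒▒▒▒▓▓▓▓▓▓▒▒▒▒▒▒▓▓▓▓▓▓▒▒┃ssing gene░┃
▒▒▒▒▒▓▓▓▓▓▓▒▒▒▒▒▒▓▓▓▓▓▓▒▒┃ssing main░┃
▓▓▓▓▓▒▒▒▒▒▒▓▓▓▓▓▓▒▒▒▒▒▒▓▓┃ecture man░┃
▓▓▓▓▓▒▒▒▒▒▒▓▓▓▓▓▓▒▒▒▒▒▒▓▓┃e maintain░┃
▓▓▓▓▓▒▒▒▒▒▒▓▓▓▓▓▓▒▒▒▒▒▒▓▓┃e coordina░┃
                         ┃ne analyze░┃
                         ┃ling valid▼┃
━━━━━━━━━━━━━━━━━━━━━━━━━┛━━━━━━━━━━━┛
                                      


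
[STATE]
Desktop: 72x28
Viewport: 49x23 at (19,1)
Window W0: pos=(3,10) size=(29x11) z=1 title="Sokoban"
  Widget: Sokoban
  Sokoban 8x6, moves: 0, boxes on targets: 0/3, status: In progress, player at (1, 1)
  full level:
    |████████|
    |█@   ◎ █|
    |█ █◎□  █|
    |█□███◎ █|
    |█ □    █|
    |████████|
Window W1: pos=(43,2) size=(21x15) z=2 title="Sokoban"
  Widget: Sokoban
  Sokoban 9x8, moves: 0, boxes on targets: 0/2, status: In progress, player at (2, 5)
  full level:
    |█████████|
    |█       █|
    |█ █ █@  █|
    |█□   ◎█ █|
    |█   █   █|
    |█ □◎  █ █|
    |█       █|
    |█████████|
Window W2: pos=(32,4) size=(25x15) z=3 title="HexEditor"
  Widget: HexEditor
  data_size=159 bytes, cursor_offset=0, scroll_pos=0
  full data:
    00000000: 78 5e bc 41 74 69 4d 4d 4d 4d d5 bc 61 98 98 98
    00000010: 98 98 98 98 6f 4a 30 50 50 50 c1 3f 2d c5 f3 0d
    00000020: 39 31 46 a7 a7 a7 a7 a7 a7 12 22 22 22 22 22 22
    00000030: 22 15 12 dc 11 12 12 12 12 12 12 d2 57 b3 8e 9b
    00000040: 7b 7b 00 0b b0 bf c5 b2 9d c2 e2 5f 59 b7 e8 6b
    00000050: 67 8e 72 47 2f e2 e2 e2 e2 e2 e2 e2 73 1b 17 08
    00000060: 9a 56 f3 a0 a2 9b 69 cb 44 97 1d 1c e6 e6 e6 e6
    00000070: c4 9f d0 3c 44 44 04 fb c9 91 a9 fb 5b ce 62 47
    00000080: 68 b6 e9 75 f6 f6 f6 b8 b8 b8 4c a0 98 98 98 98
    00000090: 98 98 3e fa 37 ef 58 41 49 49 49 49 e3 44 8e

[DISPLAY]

                                                 
                        ┏━━━━━━━━━━━━━━━━━━━┓    
                        ┃ Sokoban           ┃    
             ┏━━━━━━━━━━━━━━━━━━━━━━━┓──────┨    
             ┃ HexEditor             ┃      ┃    
             ┠───────────────────────┨      ┃    
             ┃00000000  78 5e bc 41 7┃      ┃    
             ┃00000010  98 98 98 98 6┃      ┃    
             ┃00000020  39 31 46 a7 a┃      ┃    
━━━━━━━━━━━━┓┃00000030  22 15 12 dc 1┃      ┃    
            ┃┃00000040  7b 7b 00 0b b┃      ┃    
────────────┨┃00000050  67 8e 72 47 2┃      ┃    
            ┃┃00000060  9a 56 f3 a0 a┃      ┃    
            ┃┃00000070  c4 9f d0 3c 4┃      ┃    
            ┃┃00000080  68 b6 e9 75 f┃      ┃    
            ┃┃00000090  98 98 3e fa 3┃━━━━━━┛    
            ┃┃                       ┃           
            ┃┗━━━━━━━━━━━━━━━━━━━━━━━┛           
            ┃                                    
━━━━━━━━━━━━┛                                    
                                                 
                                                 
                                                 


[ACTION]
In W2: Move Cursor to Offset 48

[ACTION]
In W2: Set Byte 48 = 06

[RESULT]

                                                 
                        ┏━━━━━━━━━━━━━━━━━━━┓    
                        ┃ Sokoban           ┃    
             ┏━━━━━━━━━━━━━━━━━━━━━━━┓──────┨    
             ┃ HexEditor             ┃      ┃    
             ┠───────────────────────┨      ┃    
             ┃00000000  78 5e bc 41 7┃      ┃    
             ┃00000010  98 98 98 98 6┃      ┃    
             ┃00000020  39 31 46 a7 a┃      ┃    
━━━━━━━━━━━━┓┃00000030  06 15 12 dc 1┃      ┃    
            ┃┃00000040  7b 7b 00 0b b┃      ┃    
────────────┨┃00000050  67 8e 72 47 2┃      ┃    
            ┃┃00000060  9a 56 f3 a0 a┃      ┃    
            ┃┃00000070  c4 9f d0 3c 4┃      ┃    
            ┃┃00000080  68 b6 e9 75 f┃      ┃    
            ┃┃00000090  98 98 3e fa 3┃━━━━━━┛    
            ┃┃                       ┃           
            ┃┗━━━━━━━━━━━━━━━━━━━━━━━┛           
            ┃                                    
━━━━━━━━━━━━┛                                    
                                                 
                                                 
                                                 


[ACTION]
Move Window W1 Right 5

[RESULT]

                                                 
                             ┏━━━━━━━━━━━━━━━━━━━
                             ┃ Sokoban           
             ┏━━━━━━━━━━━━━━━━━━━━━━━┓───────────
             ┃ HexEditor             ┃█          
             ┠───────────────────────┨█          
             ┃00000000  78 5e bc 41 7┃█          
             ┃00000010  98 98 98 98 6┃█          
             ┃00000020  39 31 46 a7 a┃█          
━━━━━━━━━━━━┓┃00000030  06 15 12 dc 1┃█          
            ┃┃00000040  7b 7b 00 0b b┃█          
────────────┨┃00000050  67 8e 72 47 2┃█          
            ┃┃00000060  9a 56 f3 a0 a┃  0/2      
            ┃┃00000070  c4 9f d0 3c 4┃           
            ┃┃00000080  68 b6 e9 75 f┃           
            ┃┃00000090  98 98 3e fa 3┃━━━━━━━━━━━
            ┃┃                       ┃           
            ┃┗━━━━━━━━━━━━━━━━━━━━━━━┛           
            ┃                                    
━━━━━━━━━━━━┛                                    
                                                 
                                                 
                                                 


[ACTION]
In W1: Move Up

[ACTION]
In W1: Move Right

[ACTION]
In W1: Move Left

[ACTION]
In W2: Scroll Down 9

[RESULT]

                                                 
                             ┏━━━━━━━━━━━━━━━━━━━
                             ┃ Sokoban           
             ┏━━━━━━━━━━━━━━━━━━━━━━━┓───────────
             ┃ HexEditor             ┃█          
             ┠───────────────────────┨█          
             ┃00000090  98 98 3e fa 3┃█          
             ┃                       ┃█          
             ┃                       ┃█          
━━━━━━━━━━━━┓┃                       ┃█          
            ┃┃                       ┃█          
────────────┨┃                       ┃█          
            ┃┃                       ┃  0/2      
            ┃┃                       ┃           
            ┃┃                       ┃           
            ┃┃                       ┃━━━━━━━━━━━
            ┃┃                       ┃           
            ┃┗━━━━━━━━━━━━━━━━━━━━━━━┛           
            ┃                                    
━━━━━━━━━━━━┛                                    
                                                 
                                                 
                                                 


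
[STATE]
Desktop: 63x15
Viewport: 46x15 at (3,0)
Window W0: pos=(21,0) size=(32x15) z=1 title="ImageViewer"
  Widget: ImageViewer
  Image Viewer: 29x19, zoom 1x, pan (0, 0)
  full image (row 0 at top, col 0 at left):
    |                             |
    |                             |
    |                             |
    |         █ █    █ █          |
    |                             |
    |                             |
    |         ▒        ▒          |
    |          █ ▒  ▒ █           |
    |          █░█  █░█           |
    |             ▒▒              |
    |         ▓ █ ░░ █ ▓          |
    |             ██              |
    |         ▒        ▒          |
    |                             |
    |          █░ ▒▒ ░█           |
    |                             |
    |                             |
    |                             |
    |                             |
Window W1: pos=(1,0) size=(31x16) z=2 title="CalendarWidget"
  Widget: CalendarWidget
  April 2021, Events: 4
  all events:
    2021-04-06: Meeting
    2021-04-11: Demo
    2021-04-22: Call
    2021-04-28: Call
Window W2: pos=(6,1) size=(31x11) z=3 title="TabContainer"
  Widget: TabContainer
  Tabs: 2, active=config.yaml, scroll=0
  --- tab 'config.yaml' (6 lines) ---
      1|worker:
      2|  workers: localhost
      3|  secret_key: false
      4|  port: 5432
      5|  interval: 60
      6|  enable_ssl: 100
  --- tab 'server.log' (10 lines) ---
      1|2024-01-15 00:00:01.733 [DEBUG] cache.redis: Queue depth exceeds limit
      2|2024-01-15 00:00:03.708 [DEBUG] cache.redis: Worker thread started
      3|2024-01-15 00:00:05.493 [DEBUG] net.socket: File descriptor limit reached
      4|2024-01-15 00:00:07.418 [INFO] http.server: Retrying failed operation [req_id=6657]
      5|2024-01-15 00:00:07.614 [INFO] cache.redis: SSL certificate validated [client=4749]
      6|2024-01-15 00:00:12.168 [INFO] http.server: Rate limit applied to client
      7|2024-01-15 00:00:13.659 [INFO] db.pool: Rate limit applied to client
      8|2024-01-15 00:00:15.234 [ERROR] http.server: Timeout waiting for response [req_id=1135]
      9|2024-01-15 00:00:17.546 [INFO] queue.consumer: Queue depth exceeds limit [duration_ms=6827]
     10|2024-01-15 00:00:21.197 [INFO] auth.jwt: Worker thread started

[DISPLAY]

━━━━━━━━━━━━━━━━━━━━━━━━━━━━┓━━━━━━━━━━━━━━━━━
Cal┏━━━━━━━━━━━━━━━━━━━━━━━━━━━━━┓            
───┃ TabContainer                ┃────────────
   ┠─────────────────────────────┨            
o T┃[config.yaml]│ server.log    ┃            
   ┃─────────────────────────────┃            
5  ┃worker:                      ┃ █ █        
2 1┃  workers: localhost         ┃            
9 2┃  secret_key: false          ┃            
6 2┃  port: 5432                 ┃   ▒        
   ┃  interval: 60               ┃▒ █         
   ┗━━━━━━━━━━━━━━━━━━━━━━━━━━━━━┛█░█         
                            ┃   ▒▒            
                            ┃ █ ░░ █ ▓        
                            ┃━━━━━━━━━━━━━━━━━


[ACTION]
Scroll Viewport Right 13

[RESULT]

━━━━━━━━━━━━━━━┓━━━━━━━━━━━━━━━━━━━━┓         
━━━━━━━━━━━━━━━━━━━━┓               ┃         
iner                ┃───────────────┨         
────────────────────┨               ┃         
aml]│ server.log    ┃               ┃         
────────────────────┃               ┃         
                    ┃ █ █           ┃         
: localhost         ┃               ┃         
key: false          ┃               ┃         
432                 ┃   ▒           ┃         
l: 60               ┃▒ █            ┃         
━━━━━━━━━━━━━━━━━━━━┛█░█            ┃         
               ┃   ▒▒               ┃         
               ┃ █ ░░ █ ▓           ┃         
               ┃━━━━━━━━━━━━━━━━━━━━┛         


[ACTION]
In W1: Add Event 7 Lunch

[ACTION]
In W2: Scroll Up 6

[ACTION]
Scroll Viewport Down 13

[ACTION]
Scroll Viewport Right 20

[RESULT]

━━━━━━━━━━━━━━┓━━━━━━━━━━━━━━━━━━━━┓          
━━━━━━━━━━━━━━━━━━━┓               ┃          
ner                ┃───────────────┨          
───────────────────┨               ┃          
ml]│ server.log    ┃               ┃          
───────────────────┃               ┃          
                   ┃ █ █           ┃          
 localhost         ┃               ┃          
ey: false          ┃               ┃          
32                 ┃   ▒           ┃          
: 60               ┃▒ █            ┃          
━━━━━━━━━━━━━━━━━━━┛█░█            ┃          
              ┃   ▒▒               ┃          
              ┃ █ ░░ █ ▓           ┃          
              ┃━━━━━━━━━━━━━━━━━━━━┛          


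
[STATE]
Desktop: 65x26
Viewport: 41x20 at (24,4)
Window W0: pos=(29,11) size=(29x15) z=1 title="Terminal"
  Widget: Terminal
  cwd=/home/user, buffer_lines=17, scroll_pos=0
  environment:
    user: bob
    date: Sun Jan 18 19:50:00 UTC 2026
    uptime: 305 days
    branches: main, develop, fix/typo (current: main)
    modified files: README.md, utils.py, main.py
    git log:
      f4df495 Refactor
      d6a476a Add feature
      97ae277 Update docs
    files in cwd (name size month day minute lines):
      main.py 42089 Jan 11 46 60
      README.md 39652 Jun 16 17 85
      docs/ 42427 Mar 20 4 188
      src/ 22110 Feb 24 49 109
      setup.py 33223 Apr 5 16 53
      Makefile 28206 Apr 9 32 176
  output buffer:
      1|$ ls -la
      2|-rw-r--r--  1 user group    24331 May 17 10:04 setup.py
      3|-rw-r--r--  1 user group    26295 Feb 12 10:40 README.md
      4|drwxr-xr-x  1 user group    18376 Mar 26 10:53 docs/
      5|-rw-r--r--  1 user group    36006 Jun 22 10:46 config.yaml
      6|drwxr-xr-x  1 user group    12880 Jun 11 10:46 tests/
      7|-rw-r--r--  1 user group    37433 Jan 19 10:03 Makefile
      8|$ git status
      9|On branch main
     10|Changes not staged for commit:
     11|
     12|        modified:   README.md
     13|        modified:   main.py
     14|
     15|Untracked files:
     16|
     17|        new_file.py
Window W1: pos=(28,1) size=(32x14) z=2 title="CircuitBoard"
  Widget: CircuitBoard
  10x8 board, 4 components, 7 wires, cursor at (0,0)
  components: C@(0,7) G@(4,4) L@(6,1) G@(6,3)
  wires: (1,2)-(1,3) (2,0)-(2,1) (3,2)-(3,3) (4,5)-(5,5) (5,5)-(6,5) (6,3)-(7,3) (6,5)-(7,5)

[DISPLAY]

    ┃   0 1 2 3 4 5 6 7 8 9        ┃     
    ┃0  [.]                        ┃     
    ┃                              ┃     
    ┃1           · ─ ·             ┃     
    ┃                              ┃     
    ┃2   · ─ ·                     ┃     
    ┃                              ┃     
    ┃3           · ─ ·             ┃     
    ┃                              ┃     
    ┃4                   G   ·     ┃     
    ┗━━━━━━━━━━━━━━━━━━━━━━━━━━━━━━┛     
     ┃-rw-r--r--  1 user group   ┃       
     ┃-rw-r--r--  1 user group   ┃       
     ┃drwxr-xr-x  1 user group   ┃       
     ┃-rw-r--r--  1 user group   ┃       
     ┃drwxr-xr-x  1 user group   ┃       
     ┃-rw-r--r--  1 user group   ┃       
     ┃$ git status               ┃       
     ┃On branch main             ┃       
     ┃Changes not staged for comm┃       


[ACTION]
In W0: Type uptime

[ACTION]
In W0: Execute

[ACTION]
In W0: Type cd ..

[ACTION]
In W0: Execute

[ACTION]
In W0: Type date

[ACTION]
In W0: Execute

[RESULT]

    ┃   0 1 2 3 4 5 6 7 8 9        ┃     
    ┃0  [.]                        ┃     
    ┃                              ┃     
    ┃1           · ─ ·             ┃     
    ┃                              ┃     
    ┃2   · ─ ·                     ┃     
    ┃                              ┃     
    ┃3           · ─ ·             ┃     
    ┃                              ┃     
    ┃4                   G   ·     ┃     
    ┗━━━━━━━━━━━━━━━━━━━━━━━━━━━━━━┛     
     ┃Untracked files:           ┃       
     ┃                           ┃       
     ┃        new_file.py        ┃       
     ┃$ uptime                   ┃       
     ┃ 10:00  up 305 days        ┃       
     ┃$ cd ..                    ┃       
     ┃                           ┃       
     ┃$ date                     ┃       
     ┃Sun Jan 18 19:50:00 UTC 202┃       


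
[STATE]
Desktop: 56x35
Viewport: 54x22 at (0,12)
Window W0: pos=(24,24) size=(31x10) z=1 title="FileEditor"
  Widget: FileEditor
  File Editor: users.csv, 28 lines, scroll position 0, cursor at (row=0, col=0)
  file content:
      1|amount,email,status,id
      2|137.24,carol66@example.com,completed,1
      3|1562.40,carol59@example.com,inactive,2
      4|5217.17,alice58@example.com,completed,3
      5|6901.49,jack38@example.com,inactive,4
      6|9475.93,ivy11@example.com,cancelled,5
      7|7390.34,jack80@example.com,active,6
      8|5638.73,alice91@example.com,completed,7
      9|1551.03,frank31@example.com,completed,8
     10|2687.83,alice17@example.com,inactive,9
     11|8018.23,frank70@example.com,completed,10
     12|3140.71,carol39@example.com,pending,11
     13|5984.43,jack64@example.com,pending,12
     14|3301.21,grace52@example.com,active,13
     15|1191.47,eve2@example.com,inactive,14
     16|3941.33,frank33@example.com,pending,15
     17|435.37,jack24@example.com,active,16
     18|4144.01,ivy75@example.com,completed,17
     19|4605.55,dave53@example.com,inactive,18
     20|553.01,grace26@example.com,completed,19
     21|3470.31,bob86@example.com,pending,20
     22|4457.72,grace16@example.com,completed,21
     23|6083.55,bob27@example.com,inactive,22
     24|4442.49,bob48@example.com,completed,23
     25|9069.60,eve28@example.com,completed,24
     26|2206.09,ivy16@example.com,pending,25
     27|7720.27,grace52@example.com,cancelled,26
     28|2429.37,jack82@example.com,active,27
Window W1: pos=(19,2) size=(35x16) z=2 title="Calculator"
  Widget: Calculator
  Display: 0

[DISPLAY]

                   ┃├───┼───┼───┼───┤                ┃
                   ┃│ 0 │ . │ = │ + │                ┃
                   ┃├───┼───┼───┼───┤                ┃
                   ┃│ C │ MC│ MR│ M+│                ┃
                   ┃└───┴───┴───┴───┘                ┃
                   ┗━━━━━━━━━━━━━━━━━━━━━━━━━━━━━━━━━┛
                                                      
                                                      
                                                      
                                                      
                                                      
                                                      
                        ┏━━━━━━━━━━━━━━━━━━━━━━━━━━━━━
                        ┃ FileEditor                  
                        ┠─────────────────────────────
                        ┃█mount,email,status,id      ▲
                        ┃137.24,carol66@example.com,c█
                        ┃1562.40,carol59@example.com,░
                        ┃5217.17,alice58@example.com,░
                        ┃6901.49,jack38@example.com,i░
                        ┃9475.93,ivy11@example.com,ca▼
                        ┗━━━━━━━━━━━━━━━━━━━━━━━━━━━━━


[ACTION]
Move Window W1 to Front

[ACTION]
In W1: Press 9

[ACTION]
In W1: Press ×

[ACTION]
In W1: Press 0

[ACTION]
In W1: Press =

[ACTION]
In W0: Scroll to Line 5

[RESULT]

                   ┃├───┼───┼───┼───┤                ┃
                   ┃│ 0 │ . │ = │ + │                ┃
                   ┃├───┼───┼───┼───┤                ┃
                   ┃│ C │ MC│ MR│ M+│                ┃
                   ┃└───┴───┴───┴───┘                ┃
                   ┗━━━━━━━━━━━━━━━━━━━━━━━━━━━━━━━━━┛
                                                      
                                                      
                                                      
                                                      
                                                      
                                                      
                        ┏━━━━━━━━━━━━━━━━━━━━━━━━━━━━━
                        ┃ FileEditor                  
                        ┠─────────────────────────────
                        ┃6901.49,jack38@example.com,i▲
                        ┃9475.93,ivy11@example.com,ca█
                        ┃7390.34,jack80@example.com,a░
                        ┃5638.73,alice91@example.com,░
                        ┃1551.03,frank31@example.com,░
                        ┃2687.83,alice17@example.com,▼
                        ┗━━━━━━━━━━━━━━━━━━━━━━━━━━━━━


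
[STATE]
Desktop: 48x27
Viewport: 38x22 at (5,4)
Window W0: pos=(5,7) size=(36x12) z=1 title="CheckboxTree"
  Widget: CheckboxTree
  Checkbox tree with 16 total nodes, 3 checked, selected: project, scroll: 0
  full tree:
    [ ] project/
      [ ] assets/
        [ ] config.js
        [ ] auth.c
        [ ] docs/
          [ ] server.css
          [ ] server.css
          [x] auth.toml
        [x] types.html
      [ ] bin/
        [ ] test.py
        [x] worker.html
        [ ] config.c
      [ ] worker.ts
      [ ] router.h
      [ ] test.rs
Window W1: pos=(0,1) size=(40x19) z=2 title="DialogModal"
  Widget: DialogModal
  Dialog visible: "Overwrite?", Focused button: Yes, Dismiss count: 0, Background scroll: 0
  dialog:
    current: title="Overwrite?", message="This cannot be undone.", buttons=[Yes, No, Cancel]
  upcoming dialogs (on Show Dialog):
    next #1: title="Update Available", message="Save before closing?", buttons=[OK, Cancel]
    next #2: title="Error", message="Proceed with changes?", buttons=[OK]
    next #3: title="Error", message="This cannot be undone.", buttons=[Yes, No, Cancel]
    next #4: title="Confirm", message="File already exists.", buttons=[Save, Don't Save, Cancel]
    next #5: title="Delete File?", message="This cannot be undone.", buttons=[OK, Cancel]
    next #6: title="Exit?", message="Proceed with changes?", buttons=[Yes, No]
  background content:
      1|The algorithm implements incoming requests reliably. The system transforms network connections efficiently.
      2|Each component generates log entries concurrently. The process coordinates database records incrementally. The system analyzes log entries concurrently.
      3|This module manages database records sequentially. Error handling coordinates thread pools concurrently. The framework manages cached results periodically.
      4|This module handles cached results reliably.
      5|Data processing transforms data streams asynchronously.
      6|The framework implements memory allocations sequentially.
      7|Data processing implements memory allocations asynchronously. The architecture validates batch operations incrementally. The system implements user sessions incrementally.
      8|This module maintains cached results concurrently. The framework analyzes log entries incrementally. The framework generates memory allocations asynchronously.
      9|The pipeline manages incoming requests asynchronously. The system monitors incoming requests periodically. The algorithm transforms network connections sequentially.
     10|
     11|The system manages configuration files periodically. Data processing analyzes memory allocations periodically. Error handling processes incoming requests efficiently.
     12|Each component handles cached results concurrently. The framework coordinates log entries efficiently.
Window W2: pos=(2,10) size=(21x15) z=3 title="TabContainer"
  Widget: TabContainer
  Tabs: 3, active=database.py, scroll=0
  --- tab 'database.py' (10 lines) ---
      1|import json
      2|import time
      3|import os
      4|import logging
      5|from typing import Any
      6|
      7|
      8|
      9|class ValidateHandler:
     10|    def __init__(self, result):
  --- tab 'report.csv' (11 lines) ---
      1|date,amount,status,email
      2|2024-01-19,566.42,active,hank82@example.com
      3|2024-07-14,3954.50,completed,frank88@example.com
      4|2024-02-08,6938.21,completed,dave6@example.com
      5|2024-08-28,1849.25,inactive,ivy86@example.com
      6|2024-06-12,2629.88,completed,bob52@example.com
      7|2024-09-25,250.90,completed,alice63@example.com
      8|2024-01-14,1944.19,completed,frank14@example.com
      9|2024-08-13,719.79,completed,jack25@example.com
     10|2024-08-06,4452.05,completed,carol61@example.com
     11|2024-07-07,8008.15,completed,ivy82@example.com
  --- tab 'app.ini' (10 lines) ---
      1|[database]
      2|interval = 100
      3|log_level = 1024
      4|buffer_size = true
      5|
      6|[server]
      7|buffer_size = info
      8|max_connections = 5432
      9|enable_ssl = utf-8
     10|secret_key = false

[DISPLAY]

algorithm implements incoming requ┃   
 component generates log entries c┃   
 module manages database records s┃   
 module handles cached results rel┃┓  
 processing transforms data stream┃┃  
fr┌────────────────────────┐alloca┃┨  
━━━━━━━━━━━━━━━━━┓e?       │y allo┃┃  
abContainer      ┃ undone. │ults c┃┃  
─────────────────┨ancel    │quests┃┃  
atabase.py]│ repo┃─────────┘      ┃┃  
─────────────────┃figuration files┃┃  
port json        ┃ cached results ┃┃  
port time        ┃                ┃┃  
port os          ┃                ┃┃  
port logging     ┃                ┃┛  
om typing import ┃━━━━━━━━━━━━━━━━┛   
                 ┃                    
                 ┃                    
                 ┃                    
ass ValidateHandl┃                    
━━━━━━━━━━━━━━━━━┛                    
                                      


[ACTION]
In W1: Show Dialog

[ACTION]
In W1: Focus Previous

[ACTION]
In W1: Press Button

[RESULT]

algorithm implements incoming requ┃   
 component generates log entries c┃   
 module manages database records s┃   
 module handles cached results rel┃┓  
 processing transforms data stream┃┃  
framework implements memory alloca┃┨  
━━━━━━━━━━━━━━━━━┓ents memory allo┃┃  
abContainer      ┃cached results c┃┃  
─────────────────┨ncoming requests┃┃  
atabase.py]│ repo┃                ┃┃  
─────────────────┃figuration files┃┃  
port json        ┃ cached results ┃┃  
port time        ┃                ┃┃  
port os          ┃                ┃┃  
port logging     ┃                ┃┛  
om typing import ┃━━━━━━━━━━━━━━━━┛   
                 ┃                    
                 ┃                    
                 ┃                    
ass ValidateHandl┃                    
━━━━━━━━━━━━━━━━━┛                    
                                      
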